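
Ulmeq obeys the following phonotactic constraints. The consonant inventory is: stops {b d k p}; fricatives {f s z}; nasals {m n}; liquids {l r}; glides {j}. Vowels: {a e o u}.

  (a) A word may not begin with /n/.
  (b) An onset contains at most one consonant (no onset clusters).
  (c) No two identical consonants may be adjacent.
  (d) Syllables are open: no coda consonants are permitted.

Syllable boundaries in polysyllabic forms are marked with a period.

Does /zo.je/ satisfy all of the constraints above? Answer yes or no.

yes

/zo.je/ — σ1 onset /z/, coda /∅/ ok; σ2 onset /j/, coda /∅/ ok → permitted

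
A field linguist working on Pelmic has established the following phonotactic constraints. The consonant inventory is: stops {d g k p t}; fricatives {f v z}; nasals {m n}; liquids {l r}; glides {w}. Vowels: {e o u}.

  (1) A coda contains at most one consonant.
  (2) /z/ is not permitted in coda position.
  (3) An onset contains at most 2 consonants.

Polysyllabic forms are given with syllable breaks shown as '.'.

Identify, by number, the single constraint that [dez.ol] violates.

2

[dez.ol]: syllable 1 coda contains /z/.
This is a violation of constraint 2: "/z/ is not permitted in coda position."
The remaining constraints (1, 3) are satisfied.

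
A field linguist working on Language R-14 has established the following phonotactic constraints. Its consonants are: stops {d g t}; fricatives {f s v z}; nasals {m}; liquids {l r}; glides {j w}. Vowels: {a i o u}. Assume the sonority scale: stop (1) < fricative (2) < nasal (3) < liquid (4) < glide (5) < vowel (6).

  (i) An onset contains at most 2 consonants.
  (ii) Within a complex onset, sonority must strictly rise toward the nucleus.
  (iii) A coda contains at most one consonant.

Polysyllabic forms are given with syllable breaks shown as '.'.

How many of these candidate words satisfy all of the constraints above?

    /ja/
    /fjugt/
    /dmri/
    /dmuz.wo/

2

/ja/ — σ1 onset /j/, coda /∅/ ok → well-formed
/fjugt/ — violates constraint (iii): syllable 1 coda /gt/ has 2 consonants (> 1) → ill-formed
/dmri/ — violates constraint (i): syllable 1 onset /dmr/ has 3 consonants (> 2) → ill-formed
/dmuz.wo/ — σ1 onset /dm/ (1→3 rises), coda /z/ ok; σ2 onset /w/, coda /∅/ ok → well-formed
Well-formed: /ja/, /dmuz.wo/ → 2.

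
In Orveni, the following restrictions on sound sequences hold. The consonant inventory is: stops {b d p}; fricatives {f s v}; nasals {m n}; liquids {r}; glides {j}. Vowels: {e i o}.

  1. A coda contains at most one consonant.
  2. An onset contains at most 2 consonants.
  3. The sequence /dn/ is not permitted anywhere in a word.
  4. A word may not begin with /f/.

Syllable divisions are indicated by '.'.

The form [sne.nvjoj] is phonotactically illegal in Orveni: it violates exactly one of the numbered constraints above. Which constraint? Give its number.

[sne.nvjoj]: syllable 2 onset /nvj/ has 3 consonants (> 2).
This is a violation of constraint 2: "An onset contains at most 2 consonants."
The remaining constraints (1, 3, 4) are satisfied.

2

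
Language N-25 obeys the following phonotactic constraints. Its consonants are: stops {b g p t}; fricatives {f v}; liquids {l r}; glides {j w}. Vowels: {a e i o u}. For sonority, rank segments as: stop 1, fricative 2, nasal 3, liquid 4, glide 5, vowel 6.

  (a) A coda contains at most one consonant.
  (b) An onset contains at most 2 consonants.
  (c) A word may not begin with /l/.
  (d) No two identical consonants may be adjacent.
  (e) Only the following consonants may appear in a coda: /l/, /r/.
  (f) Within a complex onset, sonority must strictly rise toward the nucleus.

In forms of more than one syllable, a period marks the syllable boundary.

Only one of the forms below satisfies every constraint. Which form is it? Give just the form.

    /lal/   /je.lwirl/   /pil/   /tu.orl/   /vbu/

/pil/

/lal/ — violates constraint (c): word begins with /l/ → not permitted
/je.lwirl/ — violates constraint (a): syllable 2 coda /rl/ has 2 consonants (> 1) → not permitted
/pil/ — σ1 onset /p/, coda /l/ ok → permitted
/tu.orl/ — violates constraint (a): syllable 2 coda /rl/ has 2 consonants (> 1) → not permitted
/vbu/ — violates constraint (f): syllable 1 onset /vb/: /v/ (fricative, 2) → /b/ (stop, 1) does not rise → not permitted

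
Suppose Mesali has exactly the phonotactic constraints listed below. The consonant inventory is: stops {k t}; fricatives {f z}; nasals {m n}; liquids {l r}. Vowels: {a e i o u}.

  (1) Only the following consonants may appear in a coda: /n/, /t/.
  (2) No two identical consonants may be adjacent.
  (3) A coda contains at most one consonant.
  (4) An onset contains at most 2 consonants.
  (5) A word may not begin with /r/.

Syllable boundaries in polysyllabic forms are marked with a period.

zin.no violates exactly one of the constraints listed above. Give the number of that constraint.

zin.no: adjacent identical consonants /nn/.
This is a violation of constraint 2: "No two identical consonants may be adjacent."
The remaining constraints (1, 3, 4, 5) are satisfied.

2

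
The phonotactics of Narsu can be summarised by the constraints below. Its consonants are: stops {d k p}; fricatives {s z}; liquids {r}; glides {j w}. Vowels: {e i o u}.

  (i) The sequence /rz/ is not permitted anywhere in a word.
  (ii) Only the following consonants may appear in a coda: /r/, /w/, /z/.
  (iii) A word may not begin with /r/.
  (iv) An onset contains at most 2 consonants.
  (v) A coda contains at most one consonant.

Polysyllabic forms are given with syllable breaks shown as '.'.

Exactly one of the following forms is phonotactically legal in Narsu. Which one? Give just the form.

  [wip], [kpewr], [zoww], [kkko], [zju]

[zju]

[wip] — violates constraint (ii): syllable 1 coda contains /p/, which is not a licensed coda consonant → phonotactically illegal
[kpewr] — violates constraint (v): syllable 1 coda /wr/ has 2 consonants (> 1) → phonotactically illegal
[zoww] — violates constraint (v): syllable 1 coda /ww/ has 2 consonants (> 1) → phonotactically illegal
[kkko] — violates constraint (iv): syllable 1 onset /kkk/ has 3 consonants (> 2) → phonotactically illegal
[zju] — σ1 onset /zj/ (2C), coda /∅/ ok → phonotactically legal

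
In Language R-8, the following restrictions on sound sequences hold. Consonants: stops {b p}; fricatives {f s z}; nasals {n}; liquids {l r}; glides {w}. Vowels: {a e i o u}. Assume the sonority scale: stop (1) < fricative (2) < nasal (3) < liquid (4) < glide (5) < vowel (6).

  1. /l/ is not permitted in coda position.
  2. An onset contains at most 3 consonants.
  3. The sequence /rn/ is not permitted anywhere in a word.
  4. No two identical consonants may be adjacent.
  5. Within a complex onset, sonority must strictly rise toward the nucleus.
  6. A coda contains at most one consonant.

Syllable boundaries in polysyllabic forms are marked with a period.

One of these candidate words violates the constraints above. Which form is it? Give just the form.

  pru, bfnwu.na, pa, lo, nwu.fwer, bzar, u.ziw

pru — σ1 onset /pr/ (1→4 rises), coda /∅/ ok → permitted
bfnwu.na — violates constraint 2: syllable 1 onset /bfnw/ has 4 consonants (> 3) → not permitted
pa — σ1 onset /p/, coda /∅/ ok → permitted
lo — σ1 onset /l/, coda /∅/ ok → permitted
nwu.fwer — σ1 onset /nw/ (3→5 rises), coda /∅/ ok; σ2 onset /fw/ (2→5 rises), coda /r/ ok → permitted
bzar — σ1 onset /bz/ (1→2 rises), coda /r/ ok → permitted
u.ziw — σ1 onset /∅/, coda /∅/ ok; σ2 onset /z/, coda /w/ ok → permitted

bfnwu.na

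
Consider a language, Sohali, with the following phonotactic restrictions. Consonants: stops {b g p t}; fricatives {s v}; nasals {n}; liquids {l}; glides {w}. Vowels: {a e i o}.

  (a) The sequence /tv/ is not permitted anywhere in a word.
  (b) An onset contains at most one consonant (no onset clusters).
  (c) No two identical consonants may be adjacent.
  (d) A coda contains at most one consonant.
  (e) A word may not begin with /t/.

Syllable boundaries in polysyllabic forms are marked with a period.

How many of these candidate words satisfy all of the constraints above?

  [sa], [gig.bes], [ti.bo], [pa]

[sa] — σ1 onset /s/, coda /∅/ ok → phonotactically legal
[gig.bes] — σ1 onset /g/, coda /g/ ok; σ2 onset /b/, coda /s/ ok → phonotactically legal
[ti.bo] — violates constraint (e): word begins with /t/ → phonotactically illegal
[pa] — σ1 onset /p/, coda /∅/ ok → phonotactically legal
Phonotactically legal: [sa], [gig.bes], [pa] → 3.

3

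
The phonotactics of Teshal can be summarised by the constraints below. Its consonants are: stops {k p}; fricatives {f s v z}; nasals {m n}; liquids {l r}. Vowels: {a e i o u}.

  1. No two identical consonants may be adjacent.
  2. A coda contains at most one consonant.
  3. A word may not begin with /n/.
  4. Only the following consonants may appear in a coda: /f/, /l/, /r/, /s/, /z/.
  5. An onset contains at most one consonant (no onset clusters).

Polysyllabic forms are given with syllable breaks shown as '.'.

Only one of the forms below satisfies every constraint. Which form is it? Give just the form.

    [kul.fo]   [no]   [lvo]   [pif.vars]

[kul.fo]

[kul.fo] — σ1 onset /k/, coda /l/ ok; σ2 onset /f/, coda /∅/ ok → phonotactically legal
[no] — violates constraint 3: word begins with /n/ → phonotactically illegal
[lvo] — violates constraint 5: syllable 1 onset /lv/ has 2 consonants (> 1) → phonotactically illegal
[pif.vars] — violates constraint 2: syllable 2 coda /rs/ has 2 consonants (> 1) → phonotactically illegal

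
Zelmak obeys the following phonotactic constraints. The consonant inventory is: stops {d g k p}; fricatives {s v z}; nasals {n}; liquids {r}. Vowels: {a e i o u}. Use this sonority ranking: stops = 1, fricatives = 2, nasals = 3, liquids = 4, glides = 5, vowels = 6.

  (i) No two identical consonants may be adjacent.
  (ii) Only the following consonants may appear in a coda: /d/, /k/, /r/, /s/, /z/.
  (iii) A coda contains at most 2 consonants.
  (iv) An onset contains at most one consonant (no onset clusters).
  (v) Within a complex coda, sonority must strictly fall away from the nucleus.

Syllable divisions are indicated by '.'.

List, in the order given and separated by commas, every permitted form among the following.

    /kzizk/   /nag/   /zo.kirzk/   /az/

/kzizk/ — violates constraint (iv): syllable 1 onset /kz/ has 2 consonants (> 1) → not permitted
/nag/ — violates constraint (ii): syllable 1 coda contains /g/, which is not a licensed coda consonant → not permitted
/zo.kirzk/ — violates constraint (iii): syllable 2 coda /rzk/ has 3 consonants (> 2) → not permitted
/az/ — σ1 onset /∅/, coda /z/ ok → permitted

/az/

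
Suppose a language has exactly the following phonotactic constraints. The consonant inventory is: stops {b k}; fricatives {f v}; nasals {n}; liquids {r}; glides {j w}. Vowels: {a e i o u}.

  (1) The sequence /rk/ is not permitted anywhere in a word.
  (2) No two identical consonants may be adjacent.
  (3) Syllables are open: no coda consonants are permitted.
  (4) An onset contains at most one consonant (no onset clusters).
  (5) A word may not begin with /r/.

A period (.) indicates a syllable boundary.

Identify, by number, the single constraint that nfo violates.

nfo: syllable 1 onset /nf/ has 2 consonants (> 1).
This is a violation of constraint 4: "An onset contains at most one consonant (no onset clusters)."
The remaining constraints (1, 2, 3, 5) are satisfied.

4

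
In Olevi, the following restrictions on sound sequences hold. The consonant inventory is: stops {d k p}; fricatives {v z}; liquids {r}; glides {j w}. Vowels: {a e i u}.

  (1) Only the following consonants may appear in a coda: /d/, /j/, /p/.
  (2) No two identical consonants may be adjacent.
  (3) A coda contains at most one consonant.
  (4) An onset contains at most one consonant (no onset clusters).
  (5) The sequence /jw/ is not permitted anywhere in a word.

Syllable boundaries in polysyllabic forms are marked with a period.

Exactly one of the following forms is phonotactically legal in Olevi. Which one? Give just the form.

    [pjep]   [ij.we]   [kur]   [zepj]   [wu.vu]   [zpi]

[pjep] — violates constraint 4: syllable 1 onset /pj/ has 2 consonants (> 1) → phonotactically illegal
[ij.we] — violates constraint 5: contains banned sequence /jw/ → phonotactically illegal
[kur] — violates constraint 1: syllable 1 coda contains /r/, which is not a licensed coda consonant → phonotactically illegal
[zepj] — violates constraint 3: syllable 1 coda /pj/ has 2 consonants (> 1) → phonotactically illegal
[wu.vu] — σ1 onset /w/, coda /∅/ ok; σ2 onset /v/, coda /∅/ ok → phonotactically legal
[zpi] — violates constraint 4: syllable 1 onset /zp/ has 2 consonants (> 1) → phonotactically illegal

[wu.vu]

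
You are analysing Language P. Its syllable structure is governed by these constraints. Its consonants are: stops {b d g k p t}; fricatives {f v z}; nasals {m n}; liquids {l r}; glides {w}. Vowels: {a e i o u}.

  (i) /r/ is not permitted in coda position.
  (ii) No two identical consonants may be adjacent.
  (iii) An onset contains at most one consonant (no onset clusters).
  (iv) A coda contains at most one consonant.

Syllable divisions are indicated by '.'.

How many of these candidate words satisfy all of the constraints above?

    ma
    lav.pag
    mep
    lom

4

ma — σ1 onset /m/, coda /∅/ ok → licit
lav.pag — σ1 onset /l/, coda /v/ ok; σ2 onset /p/, coda /g/ ok → licit
mep — σ1 onset /m/, coda /p/ ok → licit
lom — σ1 onset /l/, coda /m/ ok → licit
Licit: ma, lav.pag, mep, lom → 4.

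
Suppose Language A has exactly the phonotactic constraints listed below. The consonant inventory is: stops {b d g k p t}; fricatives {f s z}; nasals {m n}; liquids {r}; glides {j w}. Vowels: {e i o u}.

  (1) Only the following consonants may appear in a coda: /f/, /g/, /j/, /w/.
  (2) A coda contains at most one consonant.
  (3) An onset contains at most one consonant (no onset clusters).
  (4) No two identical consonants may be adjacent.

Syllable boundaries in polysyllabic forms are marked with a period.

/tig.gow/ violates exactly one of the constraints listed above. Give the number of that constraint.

/tig.gow/: adjacent identical consonants /gg/.
This is a violation of constraint 4: "No two identical consonants may be adjacent."
The remaining constraints (1, 2, 3) are satisfied.

4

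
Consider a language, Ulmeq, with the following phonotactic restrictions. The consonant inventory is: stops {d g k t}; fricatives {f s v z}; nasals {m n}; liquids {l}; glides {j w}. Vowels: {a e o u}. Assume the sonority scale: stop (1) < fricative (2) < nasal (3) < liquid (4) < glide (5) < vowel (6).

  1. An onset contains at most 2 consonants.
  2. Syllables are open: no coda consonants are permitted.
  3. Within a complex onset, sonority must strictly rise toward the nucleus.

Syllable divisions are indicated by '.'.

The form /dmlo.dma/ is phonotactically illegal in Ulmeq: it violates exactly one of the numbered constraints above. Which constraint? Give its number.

1

/dmlo.dma/: syllable 1 onset /dml/ has 3 consonants (> 2).
This is a violation of constraint 1: "An onset contains at most 2 consonants."
The remaining constraints (2, 3) are satisfied.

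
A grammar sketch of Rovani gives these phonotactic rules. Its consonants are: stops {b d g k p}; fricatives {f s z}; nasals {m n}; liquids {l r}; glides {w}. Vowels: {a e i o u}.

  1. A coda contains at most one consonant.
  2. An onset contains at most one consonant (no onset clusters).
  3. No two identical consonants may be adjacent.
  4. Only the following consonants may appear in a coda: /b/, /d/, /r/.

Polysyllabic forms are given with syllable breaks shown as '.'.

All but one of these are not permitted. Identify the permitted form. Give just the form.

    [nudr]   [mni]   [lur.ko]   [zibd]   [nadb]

[nudr] — violates constraint 1: syllable 1 coda /dr/ has 2 consonants (> 1) → not permitted
[mni] — violates constraint 2: syllable 1 onset /mn/ has 2 consonants (> 1) → not permitted
[lur.ko] — σ1 onset /l/, coda /r/ ok; σ2 onset /k/, coda /∅/ ok → permitted
[zibd] — violates constraint 1: syllable 1 coda /bd/ has 2 consonants (> 1) → not permitted
[nadb] — violates constraint 1: syllable 1 coda /db/ has 2 consonants (> 1) → not permitted

[lur.ko]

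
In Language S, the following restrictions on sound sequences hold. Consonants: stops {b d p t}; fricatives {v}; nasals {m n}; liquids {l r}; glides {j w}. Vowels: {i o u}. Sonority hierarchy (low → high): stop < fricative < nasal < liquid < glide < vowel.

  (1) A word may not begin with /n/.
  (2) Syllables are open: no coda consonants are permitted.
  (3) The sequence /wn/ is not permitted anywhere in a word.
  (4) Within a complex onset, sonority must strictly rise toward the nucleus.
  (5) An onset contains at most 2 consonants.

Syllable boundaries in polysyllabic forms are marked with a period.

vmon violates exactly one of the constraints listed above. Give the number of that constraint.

vmon: syllable 1 coda /n/ has 1 consonant (> 0).
This is a violation of constraint 2: "Syllables are open: no coda consonants are permitted."
The remaining constraints (1, 3, 4, 5) are satisfied.

2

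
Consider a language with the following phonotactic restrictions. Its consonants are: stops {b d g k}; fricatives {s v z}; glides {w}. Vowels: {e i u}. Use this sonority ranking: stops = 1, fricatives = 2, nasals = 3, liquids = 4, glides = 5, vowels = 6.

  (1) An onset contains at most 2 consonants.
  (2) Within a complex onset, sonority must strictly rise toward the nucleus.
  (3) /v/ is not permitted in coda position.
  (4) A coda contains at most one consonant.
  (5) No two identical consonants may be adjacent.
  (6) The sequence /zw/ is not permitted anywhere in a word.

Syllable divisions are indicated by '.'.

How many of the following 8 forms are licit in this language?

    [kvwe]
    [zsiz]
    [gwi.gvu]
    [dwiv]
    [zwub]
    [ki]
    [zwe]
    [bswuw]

[kvwe] — violates constraint 1: syllable 1 onset /kvw/ has 3 consonants (> 2) → illicit
[zsiz] — violates constraint 2: syllable 1 onset /zs/: /z/ (fricative, 2) → /s/ (fricative, 2) does not rise → illicit
[gwi.gvu] — σ1 onset /gw/ (1→5 rises), coda /∅/ ok; σ2 onset /gv/ (1→2 rises), coda /∅/ ok → licit
[dwiv] — violates constraint 3: syllable 1 coda contains /v/ → illicit
[zwub] — violates constraint 6: contains banned sequence /zw/ → illicit
[ki] — σ1 onset /k/, coda /∅/ ok → licit
[zwe] — violates constraint 6: contains banned sequence /zw/ → illicit
[bswuw] — violates constraint 1: syllable 1 onset /bsw/ has 3 consonants (> 2) → illicit
Licit: [gwi.gvu], [ki] → 2.

2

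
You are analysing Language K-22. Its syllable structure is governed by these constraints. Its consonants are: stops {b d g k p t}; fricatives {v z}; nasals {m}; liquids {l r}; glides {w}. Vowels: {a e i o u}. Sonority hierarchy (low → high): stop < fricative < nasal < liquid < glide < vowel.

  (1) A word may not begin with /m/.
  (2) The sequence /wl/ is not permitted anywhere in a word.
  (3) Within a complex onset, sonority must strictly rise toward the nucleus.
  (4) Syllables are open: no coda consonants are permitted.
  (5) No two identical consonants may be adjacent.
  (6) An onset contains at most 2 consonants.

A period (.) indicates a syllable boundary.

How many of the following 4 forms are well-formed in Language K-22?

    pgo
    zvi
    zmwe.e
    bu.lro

0

pgo — violates constraint 3: syllable 1 onset /pg/: /p/ (stop, 1) → /g/ (stop, 1) does not rise → ill-formed
zvi — violates constraint 3: syllable 1 onset /zv/: /z/ (fricative, 2) → /v/ (fricative, 2) does not rise → ill-formed
zmwe.e — violates constraint 6: syllable 1 onset /zmw/ has 3 consonants (> 2) → ill-formed
bu.lro — violates constraint 3: syllable 2 onset /lr/: /l/ (liquid, 4) → /r/ (liquid, 4) does not rise → ill-formed
No form is well-formed → 0.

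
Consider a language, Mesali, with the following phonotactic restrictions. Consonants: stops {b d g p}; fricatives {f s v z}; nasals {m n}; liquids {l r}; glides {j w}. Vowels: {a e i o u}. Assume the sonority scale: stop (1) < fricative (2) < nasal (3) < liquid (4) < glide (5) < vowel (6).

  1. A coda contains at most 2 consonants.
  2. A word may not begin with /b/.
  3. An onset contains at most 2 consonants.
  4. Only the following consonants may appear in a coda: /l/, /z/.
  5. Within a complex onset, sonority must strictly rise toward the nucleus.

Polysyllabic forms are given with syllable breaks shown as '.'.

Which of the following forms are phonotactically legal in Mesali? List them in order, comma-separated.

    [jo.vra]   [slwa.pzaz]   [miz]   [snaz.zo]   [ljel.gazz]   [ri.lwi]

[jo.vra], [miz], [snaz.zo], [ljel.gazz], [ri.lwi]

[jo.vra] — σ1 onset /j/, coda /∅/ ok; σ2 onset /vr/ (2→4 rises), coda /∅/ ok → phonotactically legal
[slwa.pzaz] — violates constraint 3: syllable 1 onset /slw/ has 3 consonants (> 2) → phonotactically illegal
[miz] — σ1 onset /m/, coda /z/ ok → phonotactically legal
[snaz.zo] — σ1 onset /sn/ (2→3 rises), coda /z/ ok; σ2 onset /z/, coda /∅/ ok → phonotactically legal
[ljel.gazz] — σ1 onset /lj/ (4→5 rises), coda /l/ ok; σ2 onset /g/, coda /zz/ (2C) ok → phonotactically legal
[ri.lwi] — σ1 onset /r/, coda /∅/ ok; σ2 onset /lw/ (4→5 rises), coda /∅/ ok → phonotactically legal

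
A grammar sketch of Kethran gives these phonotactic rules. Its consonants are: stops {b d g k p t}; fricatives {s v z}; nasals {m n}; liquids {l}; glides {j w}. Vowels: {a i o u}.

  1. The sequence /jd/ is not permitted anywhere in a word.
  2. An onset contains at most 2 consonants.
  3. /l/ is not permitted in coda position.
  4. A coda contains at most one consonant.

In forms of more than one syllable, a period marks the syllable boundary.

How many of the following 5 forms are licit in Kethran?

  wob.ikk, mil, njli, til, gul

wob.ikk — violates constraint 4: syllable 2 coda /kk/ has 2 consonants (> 1) → illicit
mil — violates constraint 3: syllable 1 coda contains /l/ → illicit
njli — violates constraint 2: syllable 1 onset /njl/ has 3 consonants (> 2) → illicit
til — violates constraint 3: syllable 1 coda contains /l/ → illicit
gul — violates constraint 3: syllable 1 coda contains /l/ → illicit
No form is licit → 0.

0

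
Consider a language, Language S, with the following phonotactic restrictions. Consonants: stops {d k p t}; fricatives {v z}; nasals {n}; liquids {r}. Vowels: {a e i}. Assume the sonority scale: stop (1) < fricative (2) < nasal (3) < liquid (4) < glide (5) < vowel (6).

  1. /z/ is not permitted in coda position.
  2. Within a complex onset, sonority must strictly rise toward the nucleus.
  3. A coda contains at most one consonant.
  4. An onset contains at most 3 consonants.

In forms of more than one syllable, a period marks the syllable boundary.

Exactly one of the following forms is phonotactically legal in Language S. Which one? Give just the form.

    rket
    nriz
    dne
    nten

rket — violates constraint 2: syllable 1 onset /rk/: /r/ (liquid, 4) → /k/ (stop, 1) does not rise → phonotactically illegal
nriz — violates constraint 1: syllable 1 coda contains /z/ → phonotactically illegal
dne — σ1 onset /dn/ (1→3 rises), coda /∅/ ok → phonotactically legal
nten — violates constraint 2: syllable 1 onset /nt/: /n/ (nasal, 3) → /t/ (stop, 1) does not rise → phonotactically illegal

dne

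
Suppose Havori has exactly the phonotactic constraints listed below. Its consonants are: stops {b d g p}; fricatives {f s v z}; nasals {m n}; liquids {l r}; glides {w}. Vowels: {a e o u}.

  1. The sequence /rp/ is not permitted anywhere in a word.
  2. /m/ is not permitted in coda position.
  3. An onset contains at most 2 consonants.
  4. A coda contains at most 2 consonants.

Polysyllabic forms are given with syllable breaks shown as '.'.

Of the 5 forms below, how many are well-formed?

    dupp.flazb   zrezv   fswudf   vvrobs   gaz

3

dupp.flazb — σ1 onset /d/, coda /pp/ (2C) ok; σ2 onset /fl/ (2C), coda /zb/ (2C) ok → well-formed
zrezv — σ1 onset /zr/ (2C), coda /zv/ (2C) ok → well-formed
fswudf — violates constraint 3: syllable 1 onset /fsw/ has 3 consonants (> 2) → ill-formed
vvrobs — violates constraint 3: syllable 1 onset /vvr/ has 3 consonants (> 2) → ill-formed
gaz — σ1 onset /g/, coda /z/ ok → well-formed
Well-formed: dupp.flazb, zrezv, gaz → 3.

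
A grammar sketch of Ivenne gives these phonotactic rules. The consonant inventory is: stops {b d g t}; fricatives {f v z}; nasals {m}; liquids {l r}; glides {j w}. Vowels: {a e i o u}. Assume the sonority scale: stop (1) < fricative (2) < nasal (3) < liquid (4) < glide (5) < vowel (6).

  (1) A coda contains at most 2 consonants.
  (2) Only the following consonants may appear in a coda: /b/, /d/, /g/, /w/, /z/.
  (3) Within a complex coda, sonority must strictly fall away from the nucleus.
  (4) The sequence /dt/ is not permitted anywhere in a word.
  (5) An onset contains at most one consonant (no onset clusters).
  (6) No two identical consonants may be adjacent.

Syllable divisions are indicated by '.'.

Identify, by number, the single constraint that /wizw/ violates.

/wizw/: syllable 1 coda /zw/: /z/ (fricative, 2) → /w/ (glide, 5) does not fall.
This is a violation of constraint 3: "Within a complex coda, sonority must strictly fall away from the nucleus."
The remaining constraints (1, 2, 4, 5, 6) are satisfied.

3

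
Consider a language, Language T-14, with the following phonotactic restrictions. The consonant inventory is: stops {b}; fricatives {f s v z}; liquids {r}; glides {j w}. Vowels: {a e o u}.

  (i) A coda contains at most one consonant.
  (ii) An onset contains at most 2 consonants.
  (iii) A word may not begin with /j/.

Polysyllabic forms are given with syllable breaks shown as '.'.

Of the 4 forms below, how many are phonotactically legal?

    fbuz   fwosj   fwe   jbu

2

fbuz — σ1 onset /fb/ (2C), coda /z/ ok → phonotactically legal
fwosj — violates constraint (i): syllable 1 coda /sj/ has 2 consonants (> 1) → phonotactically illegal
fwe — σ1 onset /fw/ (2C), coda /∅/ ok → phonotactically legal
jbu — violates constraint (iii): word begins with /j/ → phonotactically illegal
Phonotactically legal: fbuz, fwe → 2.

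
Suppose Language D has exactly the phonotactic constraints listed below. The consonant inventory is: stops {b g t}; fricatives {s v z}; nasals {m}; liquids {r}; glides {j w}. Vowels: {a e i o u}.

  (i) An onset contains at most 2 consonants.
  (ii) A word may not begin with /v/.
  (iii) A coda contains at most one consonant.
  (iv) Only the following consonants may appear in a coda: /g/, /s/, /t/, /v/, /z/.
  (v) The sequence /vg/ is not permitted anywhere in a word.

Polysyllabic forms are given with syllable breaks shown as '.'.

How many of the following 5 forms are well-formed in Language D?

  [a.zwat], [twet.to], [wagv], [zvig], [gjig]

[a.zwat] — σ1 onset /∅/, coda /∅/ ok; σ2 onset /zw/ (2C), coda /t/ ok → well-formed
[twet.to] — σ1 onset /tw/ (2C), coda /t/ ok; σ2 onset /t/, coda /∅/ ok → well-formed
[wagv] — violates constraint (iii): syllable 1 coda /gv/ has 2 consonants (> 1) → ill-formed
[zvig] — σ1 onset /zv/ (2C), coda /g/ ok → well-formed
[gjig] — σ1 onset /gj/ (2C), coda /g/ ok → well-formed
Well-formed: [a.zwat], [twet.to], [zvig], [gjig] → 4.

4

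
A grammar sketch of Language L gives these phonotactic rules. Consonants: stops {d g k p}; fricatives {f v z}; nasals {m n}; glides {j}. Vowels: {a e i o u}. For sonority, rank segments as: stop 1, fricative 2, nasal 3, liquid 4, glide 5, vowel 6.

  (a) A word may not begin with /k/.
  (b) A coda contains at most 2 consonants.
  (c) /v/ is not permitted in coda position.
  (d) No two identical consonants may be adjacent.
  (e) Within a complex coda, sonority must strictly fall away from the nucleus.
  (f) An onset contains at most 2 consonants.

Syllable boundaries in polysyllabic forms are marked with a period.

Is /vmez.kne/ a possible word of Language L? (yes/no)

/vmez.kne/ — σ1 onset /vm/ (2C), coda /z/ ok; σ2 onset /kn/ (2C), coda /∅/ ok → well-formed

yes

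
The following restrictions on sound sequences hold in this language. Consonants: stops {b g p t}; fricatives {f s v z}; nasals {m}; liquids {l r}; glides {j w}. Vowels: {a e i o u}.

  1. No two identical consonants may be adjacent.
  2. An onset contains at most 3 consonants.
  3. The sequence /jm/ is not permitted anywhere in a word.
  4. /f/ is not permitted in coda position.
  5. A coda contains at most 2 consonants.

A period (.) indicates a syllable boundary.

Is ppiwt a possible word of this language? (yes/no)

no

ppiwt — violates constraint 1: adjacent identical consonants /pp/ → not permitted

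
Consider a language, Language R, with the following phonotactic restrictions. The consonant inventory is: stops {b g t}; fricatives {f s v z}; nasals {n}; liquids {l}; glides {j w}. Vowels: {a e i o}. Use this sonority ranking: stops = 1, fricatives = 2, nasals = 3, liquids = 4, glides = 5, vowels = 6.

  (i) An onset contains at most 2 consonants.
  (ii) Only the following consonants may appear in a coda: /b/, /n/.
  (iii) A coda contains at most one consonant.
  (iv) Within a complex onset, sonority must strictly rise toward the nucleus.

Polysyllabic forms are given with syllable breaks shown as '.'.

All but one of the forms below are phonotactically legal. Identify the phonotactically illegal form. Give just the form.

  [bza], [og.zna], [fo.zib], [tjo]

[og.zna]

[bza] — σ1 onset /bz/ (1→2 rises), coda /∅/ ok → phonotactically legal
[og.zna] — violates constraint (ii): syllable 1 coda contains /g/, which is not a licensed coda consonant → phonotactically illegal
[fo.zib] — σ1 onset /f/, coda /∅/ ok; σ2 onset /z/, coda /b/ ok → phonotactically legal
[tjo] — σ1 onset /tj/ (1→5 rises), coda /∅/ ok → phonotactically legal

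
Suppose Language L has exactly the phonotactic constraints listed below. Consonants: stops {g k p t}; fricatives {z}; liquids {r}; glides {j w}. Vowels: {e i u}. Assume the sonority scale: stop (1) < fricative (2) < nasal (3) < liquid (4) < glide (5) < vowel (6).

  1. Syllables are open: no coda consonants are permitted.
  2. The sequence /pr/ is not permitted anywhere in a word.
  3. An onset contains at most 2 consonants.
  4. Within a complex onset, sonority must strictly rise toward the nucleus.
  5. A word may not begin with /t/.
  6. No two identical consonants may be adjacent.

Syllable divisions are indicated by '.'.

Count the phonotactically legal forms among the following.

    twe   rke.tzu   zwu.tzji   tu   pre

twe — violates constraint 5: word begins with /t/ → phonotactically illegal
rke.tzu — violates constraint 4: syllable 1 onset /rk/: /r/ (liquid, 4) → /k/ (stop, 1) does not rise → phonotactically illegal
zwu.tzji — violates constraint 3: syllable 2 onset /tzj/ has 3 consonants (> 2) → phonotactically illegal
tu — violates constraint 5: word begins with /t/ → phonotactically illegal
pre — violates constraint 2: contains banned sequence /pr/ → phonotactically illegal
No form is phonotactically legal → 0.

0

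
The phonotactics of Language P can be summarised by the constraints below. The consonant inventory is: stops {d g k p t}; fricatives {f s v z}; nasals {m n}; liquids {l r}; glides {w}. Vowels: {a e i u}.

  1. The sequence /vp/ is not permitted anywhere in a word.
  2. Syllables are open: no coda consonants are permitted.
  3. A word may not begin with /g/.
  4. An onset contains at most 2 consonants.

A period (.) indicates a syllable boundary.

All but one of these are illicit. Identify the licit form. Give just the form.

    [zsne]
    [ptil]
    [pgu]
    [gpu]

[pgu]

[zsne] — violates constraint 4: syllable 1 onset /zsn/ has 3 consonants (> 2) → illicit
[ptil] — violates constraint 2: syllable 1 coda /l/ has 1 consonant (> 0) → illicit
[pgu] — σ1 onset /pg/ (2C), coda /∅/ ok → licit
[gpu] — violates constraint 3: word begins with /g/ → illicit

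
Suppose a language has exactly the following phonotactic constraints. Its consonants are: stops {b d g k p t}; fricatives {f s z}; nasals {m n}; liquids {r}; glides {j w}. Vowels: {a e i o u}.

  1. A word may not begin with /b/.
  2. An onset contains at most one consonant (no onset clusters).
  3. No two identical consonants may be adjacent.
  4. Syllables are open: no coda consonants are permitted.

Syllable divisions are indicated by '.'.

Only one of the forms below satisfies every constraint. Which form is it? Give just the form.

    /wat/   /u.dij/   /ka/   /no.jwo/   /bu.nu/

/ka/

/wat/ — violates constraint 4: syllable 1 coda /t/ has 1 consonant (> 0) → not permitted
/u.dij/ — violates constraint 4: syllable 2 coda /j/ has 1 consonant (> 0) → not permitted
/ka/ — σ1 onset /k/, coda /∅/ ok → permitted
/no.jwo/ — violates constraint 2: syllable 2 onset /jw/ has 2 consonants (> 1) → not permitted
/bu.nu/ — violates constraint 1: word begins with /b/ → not permitted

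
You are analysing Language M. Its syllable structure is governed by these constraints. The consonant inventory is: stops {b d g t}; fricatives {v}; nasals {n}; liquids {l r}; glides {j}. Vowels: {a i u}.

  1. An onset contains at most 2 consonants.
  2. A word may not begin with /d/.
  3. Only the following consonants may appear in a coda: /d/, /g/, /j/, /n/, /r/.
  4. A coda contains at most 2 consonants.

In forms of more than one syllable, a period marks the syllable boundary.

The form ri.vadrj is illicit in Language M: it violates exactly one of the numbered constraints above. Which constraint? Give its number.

4

ri.vadrj: syllable 2 coda /drj/ has 3 consonants (> 2).
This is a violation of constraint 4: "A coda contains at most 2 consonants."
The remaining constraints (1, 2, 3) are satisfied.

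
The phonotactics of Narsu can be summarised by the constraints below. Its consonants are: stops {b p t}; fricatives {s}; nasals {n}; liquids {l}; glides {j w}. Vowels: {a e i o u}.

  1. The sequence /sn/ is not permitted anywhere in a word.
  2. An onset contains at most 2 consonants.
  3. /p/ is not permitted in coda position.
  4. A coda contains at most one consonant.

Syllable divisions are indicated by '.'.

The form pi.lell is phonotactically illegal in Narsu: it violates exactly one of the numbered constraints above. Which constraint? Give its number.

4

pi.lell: syllable 2 coda /ll/ has 2 consonants (> 1).
This is a violation of constraint 4: "A coda contains at most one consonant."
The remaining constraints (1, 2, 3) are satisfied.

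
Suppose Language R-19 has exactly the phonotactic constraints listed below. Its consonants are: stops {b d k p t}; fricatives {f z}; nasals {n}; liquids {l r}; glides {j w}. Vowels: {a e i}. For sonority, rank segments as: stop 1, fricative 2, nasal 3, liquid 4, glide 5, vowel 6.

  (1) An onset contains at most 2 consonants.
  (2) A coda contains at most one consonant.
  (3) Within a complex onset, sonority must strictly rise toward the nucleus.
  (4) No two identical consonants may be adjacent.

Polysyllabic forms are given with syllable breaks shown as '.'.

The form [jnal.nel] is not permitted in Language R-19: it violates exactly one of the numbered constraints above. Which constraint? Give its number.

3

[jnal.nel]: syllable 1 onset /jn/: /j/ (glide, 5) → /n/ (nasal, 3) does not rise.
This is a violation of constraint 3: "Within a complex onset, sonority must strictly rise toward the nucleus."
The remaining constraints (1, 2, 4) are satisfied.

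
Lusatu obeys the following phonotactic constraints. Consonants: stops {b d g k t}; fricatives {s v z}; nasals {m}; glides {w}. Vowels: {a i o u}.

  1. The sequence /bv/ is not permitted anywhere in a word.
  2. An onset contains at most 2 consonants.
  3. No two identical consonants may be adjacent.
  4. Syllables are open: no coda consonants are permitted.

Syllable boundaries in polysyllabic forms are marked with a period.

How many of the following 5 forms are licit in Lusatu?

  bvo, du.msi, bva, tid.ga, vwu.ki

bvo — violates constraint 1: contains banned sequence /bv/ → illicit
du.msi — σ1 onset /d/, coda /∅/ ok; σ2 onset /ms/ (2C), coda /∅/ ok → licit
bva — violates constraint 1: contains banned sequence /bv/ → illicit
tid.ga — violates constraint 4: syllable 1 coda /d/ has 1 consonant (> 0) → illicit
vwu.ki — σ1 onset /vw/ (2C), coda /∅/ ok; σ2 onset /k/, coda /∅/ ok → licit
Licit: du.msi, vwu.ki → 2.

2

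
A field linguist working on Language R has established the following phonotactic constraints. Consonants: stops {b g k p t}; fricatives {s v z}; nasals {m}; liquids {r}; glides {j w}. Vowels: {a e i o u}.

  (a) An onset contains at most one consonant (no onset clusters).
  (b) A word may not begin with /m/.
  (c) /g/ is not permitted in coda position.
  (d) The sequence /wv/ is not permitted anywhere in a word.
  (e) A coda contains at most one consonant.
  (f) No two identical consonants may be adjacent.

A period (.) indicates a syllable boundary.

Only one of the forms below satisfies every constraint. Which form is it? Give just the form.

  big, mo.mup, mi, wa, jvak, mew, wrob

wa

big — violates constraint (c): syllable 1 coda contains /g/ → illicit
mo.mup — violates constraint (b): word begins with /m/ → illicit
mi — violates constraint (b): word begins with /m/ → illicit
wa — σ1 onset /w/, coda /∅/ ok → licit
jvak — violates constraint (a): syllable 1 onset /jv/ has 2 consonants (> 1) → illicit
mew — violates constraint (b): word begins with /m/ → illicit
wrob — violates constraint (a): syllable 1 onset /wr/ has 2 consonants (> 1) → illicit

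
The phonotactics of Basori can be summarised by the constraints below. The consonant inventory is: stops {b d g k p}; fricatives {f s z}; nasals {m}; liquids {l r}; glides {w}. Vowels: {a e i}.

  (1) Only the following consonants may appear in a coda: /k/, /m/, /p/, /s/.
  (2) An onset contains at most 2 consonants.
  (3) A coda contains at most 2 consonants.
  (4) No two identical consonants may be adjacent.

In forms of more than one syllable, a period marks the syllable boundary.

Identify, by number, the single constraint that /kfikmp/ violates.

3

/kfikmp/: syllable 1 coda /kmp/ has 3 consonants (> 2).
This is a violation of constraint 3: "A coda contains at most 2 consonants."
The remaining constraints (1, 2, 4) are satisfied.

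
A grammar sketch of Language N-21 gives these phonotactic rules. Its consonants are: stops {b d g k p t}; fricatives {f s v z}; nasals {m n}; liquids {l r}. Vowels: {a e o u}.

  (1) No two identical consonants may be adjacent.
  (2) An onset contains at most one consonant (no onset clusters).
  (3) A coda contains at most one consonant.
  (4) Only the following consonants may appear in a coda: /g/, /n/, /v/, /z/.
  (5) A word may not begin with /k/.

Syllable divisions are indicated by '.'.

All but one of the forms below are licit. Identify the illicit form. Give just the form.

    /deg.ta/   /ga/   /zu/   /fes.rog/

/deg.ta/ — σ1 onset /d/, coda /g/ ok; σ2 onset /t/, coda /∅/ ok → licit
/ga/ — σ1 onset /g/, coda /∅/ ok → licit
/zu/ — σ1 onset /z/, coda /∅/ ok → licit
/fes.rog/ — violates constraint 4: syllable 1 coda contains /s/, which is not a licensed coda consonant → illicit

/fes.rog/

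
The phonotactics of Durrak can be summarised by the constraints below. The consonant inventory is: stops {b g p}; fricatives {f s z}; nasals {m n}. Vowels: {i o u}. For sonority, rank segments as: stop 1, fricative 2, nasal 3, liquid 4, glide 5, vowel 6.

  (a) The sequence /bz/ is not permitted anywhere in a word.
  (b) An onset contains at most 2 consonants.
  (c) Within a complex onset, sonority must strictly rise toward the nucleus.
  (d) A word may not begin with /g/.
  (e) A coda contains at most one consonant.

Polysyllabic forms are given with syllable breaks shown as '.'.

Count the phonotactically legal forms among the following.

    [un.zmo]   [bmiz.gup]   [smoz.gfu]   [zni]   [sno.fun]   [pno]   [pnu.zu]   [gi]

7

[un.zmo] — σ1 onset /∅/, coda /n/ ok; σ2 onset /zm/ (2→3 rises), coda /∅/ ok → phonotactically legal
[bmiz.gup] — σ1 onset /bm/ (1→3 rises), coda /z/ ok; σ2 onset /g/, coda /p/ ok → phonotactically legal
[smoz.gfu] — σ1 onset /sm/ (2→3 rises), coda /z/ ok; σ2 onset /gf/ (1→2 rises), coda /∅/ ok → phonotactically legal
[zni] — σ1 onset /zn/ (2→3 rises), coda /∅/ ok → phonotactically legal
[sno.fun] — σ1 onset /sn/ (2→3 rises), coda /∅/ ok; σ2 onset /f/, coda /n/ ok → phonotactically legal
[pno] — σ1 onset /pn/ (1→3 rises), coda /∅/ ok → phonotactically legal
[pnu.zu] — σ1 onset /pn/ (1→3 rises), coda /∅/ ok; σ2 onset /z/, coda /∅/ ok → phonotactically legal
[gi] — violates constraint (d): word begins with /g/ → phonotactically illegal
Phonotactically legal: [un.zmo], [bmiz.gup], [smoz.gfu], [zni], [sno.fun], [pno], [pnu.zu] → 7.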